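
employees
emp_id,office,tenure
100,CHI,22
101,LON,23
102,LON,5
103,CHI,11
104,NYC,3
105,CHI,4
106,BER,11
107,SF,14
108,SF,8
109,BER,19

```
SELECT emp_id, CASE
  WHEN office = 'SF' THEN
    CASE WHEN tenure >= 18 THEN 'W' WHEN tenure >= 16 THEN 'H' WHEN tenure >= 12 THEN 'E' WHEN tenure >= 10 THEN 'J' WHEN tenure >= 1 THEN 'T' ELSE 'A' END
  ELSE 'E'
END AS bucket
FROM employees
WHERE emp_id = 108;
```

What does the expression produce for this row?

emp_id = 108: office=SF, tenure=8.
office='SF' → inner[tenure >= 1] → T

T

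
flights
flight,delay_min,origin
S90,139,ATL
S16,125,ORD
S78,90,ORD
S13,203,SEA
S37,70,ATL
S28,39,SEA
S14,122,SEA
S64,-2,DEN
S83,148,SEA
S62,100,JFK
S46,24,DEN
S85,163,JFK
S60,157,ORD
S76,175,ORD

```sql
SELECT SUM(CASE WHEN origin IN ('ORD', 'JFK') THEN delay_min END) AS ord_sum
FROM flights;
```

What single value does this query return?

flight=S90: ✗
flight=S16: ✓ → 125
flight=S78: ✓ → 90
flight=S13: ✗
flight=S37: ✗
flight=S28: ✗
flight=S14: ✗
flight=S64: ✗
flight=S83: ✗
flight=S62: ✓ → 100
flight=S46: ✗
flight=S85: ✓ → 163
flight=S60: ✓ → 157
flight=S76: ✓ → 175
ord_sum = 125 + 90 + 100 + 163 + 157 + 175 = 810

810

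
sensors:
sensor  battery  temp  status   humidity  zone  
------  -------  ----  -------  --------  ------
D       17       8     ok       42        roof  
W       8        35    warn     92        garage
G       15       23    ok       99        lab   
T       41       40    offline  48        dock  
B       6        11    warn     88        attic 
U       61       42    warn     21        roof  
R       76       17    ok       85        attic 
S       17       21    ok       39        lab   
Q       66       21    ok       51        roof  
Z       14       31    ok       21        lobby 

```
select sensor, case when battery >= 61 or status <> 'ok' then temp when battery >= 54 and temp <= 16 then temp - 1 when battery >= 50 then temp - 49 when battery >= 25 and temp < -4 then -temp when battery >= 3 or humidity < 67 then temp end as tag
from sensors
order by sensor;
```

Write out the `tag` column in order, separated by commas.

11, 8, 23, 21, 17, 21, 40, 42, 35, 31

sensor=B: battery >= 61 or status <> 'ok' → 11
sensor=D: battery >= 3 or humidity < 67 → 8
sensor=G: battery >= 3 or humidity < 67 → 23
sensor=Q: battery >= 61 or status <> 'ok' → 21
sensor=R: battery >= 61 or status <> 'ok' → 17
sensor=S: battery >= 3 or humidity < 67 → 21
sensor=T: battery >= 61 or status <> 'ok' → 40
sensor=U: battery >= 61 or status <> 'ok' → 42
sensor=W: battery >= 61 or status <> 'ok' → 35
sensor=Z: battery >= 3 or humidity < 67 → 31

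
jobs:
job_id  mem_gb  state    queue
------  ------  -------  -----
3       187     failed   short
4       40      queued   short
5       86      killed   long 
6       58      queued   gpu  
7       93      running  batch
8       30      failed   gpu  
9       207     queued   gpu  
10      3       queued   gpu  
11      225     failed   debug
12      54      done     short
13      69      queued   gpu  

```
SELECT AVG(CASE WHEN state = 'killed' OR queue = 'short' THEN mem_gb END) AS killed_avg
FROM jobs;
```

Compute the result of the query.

job_id=3: ✓ → 187
job_id=4: ✓ → 40
job_id=5: ✓ → 86
job_id=6: ✗
job_id=7: ✗
job_id=8: ✗
job_id=9: ✗
job_id=10: ✗
job_id=11: ✗
job_id=12: ✓ → 54
job_id=13: ✗
killed_avg = (187 + 40 + 86 + 54) / 4 = 91.75

91.75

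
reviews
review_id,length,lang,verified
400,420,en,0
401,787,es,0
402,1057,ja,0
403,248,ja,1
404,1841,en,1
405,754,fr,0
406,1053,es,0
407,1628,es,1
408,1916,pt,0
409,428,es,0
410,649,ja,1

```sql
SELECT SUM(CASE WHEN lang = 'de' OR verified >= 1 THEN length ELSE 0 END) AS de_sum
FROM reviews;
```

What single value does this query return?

review_id=400: ✗
review_id=401: ✗
review_id=402: ✗
review_id=403: ✓ → 248
review_id=404: ✓ → 1841
review_id=405: ✗
review_id=406: ✗
review_id=407: ✓ → 1628
review_id=408: ✗
review_id=409: ✗
review_id=410: ✓ → 649
de_sum = 248 + 1841 + 1628 + 649 = 4366

4366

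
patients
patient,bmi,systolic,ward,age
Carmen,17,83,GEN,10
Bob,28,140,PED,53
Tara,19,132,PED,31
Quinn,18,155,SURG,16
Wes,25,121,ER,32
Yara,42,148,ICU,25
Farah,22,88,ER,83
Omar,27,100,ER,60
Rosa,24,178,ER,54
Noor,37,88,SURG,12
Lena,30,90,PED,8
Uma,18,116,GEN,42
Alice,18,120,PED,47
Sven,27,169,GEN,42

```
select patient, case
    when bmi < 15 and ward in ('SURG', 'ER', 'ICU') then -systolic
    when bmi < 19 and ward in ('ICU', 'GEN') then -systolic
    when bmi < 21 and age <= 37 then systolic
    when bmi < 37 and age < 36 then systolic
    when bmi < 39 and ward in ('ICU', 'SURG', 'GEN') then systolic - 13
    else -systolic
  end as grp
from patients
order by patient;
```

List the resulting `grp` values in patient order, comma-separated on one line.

-120, -140, -83, -88, 90, 75, -100, 155, -178, 156, 132, -116, 121, -148

patient=Alice: ELSE → -120
patient=Bob: ELSE → -140
patient=Carmen: bmi < 19 and ward in ('ICU', 'GEN') → -83
patient=Farah: ELSE → -88
patient=Lena: bmi < 37 and age < 36 → 90
patient=Noor: bmi < 39 and ward in ('ICU', 'SURG', 'GEN') → 75
patient=Omar: ELSE → -100
patient=Quinn: bmi < 21 and age <= 37 → 155
patient=Rosa: ELSE → -178
patient=Sven: bmi < 39 and ward in ('ICU', 'SURG', 'GEN') → 156
patient=Tara: bmi < 21 and age <= 37 → 132
patient=Uma: bmi < 19 and ward in ('ICU', 'GEN') → -116
patient=Wes: bmi < 37 and age < 36 → 121
patient=Yara: ELSE → -148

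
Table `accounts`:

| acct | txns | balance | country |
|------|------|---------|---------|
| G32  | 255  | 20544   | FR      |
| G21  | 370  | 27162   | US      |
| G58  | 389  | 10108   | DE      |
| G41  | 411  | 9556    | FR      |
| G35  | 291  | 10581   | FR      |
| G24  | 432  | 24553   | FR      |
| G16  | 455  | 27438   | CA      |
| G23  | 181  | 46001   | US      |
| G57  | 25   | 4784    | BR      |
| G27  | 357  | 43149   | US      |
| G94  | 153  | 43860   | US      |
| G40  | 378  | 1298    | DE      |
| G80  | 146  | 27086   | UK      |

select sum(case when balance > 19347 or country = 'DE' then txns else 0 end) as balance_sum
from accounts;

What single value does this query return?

acct=G32: ✓ → 255
acct=G21: ✓ → 370
acct=G58: ✓ → 389
acct=G41: ✗
acct=G35: ✗
acct=G24: ✓ → 432
acct=G16: ✓ → 455
acct=G23: ✓ → 181
acct=G57: ✗
acct=G27: ✓ → 357
acct=G94: ✓ → 153
acct=G40: ✓ → 378
acct=G80: ✓ → 146
balance_sum = 255 + 370 + 389 + 432 + 455 + 181 + 357 + 153 + 378 + 146 = 3116

3116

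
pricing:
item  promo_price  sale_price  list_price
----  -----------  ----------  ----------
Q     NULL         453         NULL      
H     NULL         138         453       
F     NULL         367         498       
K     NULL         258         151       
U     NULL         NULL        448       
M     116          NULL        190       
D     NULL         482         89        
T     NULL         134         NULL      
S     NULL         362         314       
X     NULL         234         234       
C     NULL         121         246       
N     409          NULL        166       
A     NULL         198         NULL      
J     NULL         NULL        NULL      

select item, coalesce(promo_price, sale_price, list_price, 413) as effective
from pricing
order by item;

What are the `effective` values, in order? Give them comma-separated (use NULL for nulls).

198, 121, 482, 367, 138, 413, 258, 116, 409, 453, 362, 134, 448, 234

item=A: promo_price=NULL, sale_price=198 → 198
item=C: promo_price=NULL, sale_price=121 → 121
item=D: promo_price=NULL, sale_price=482 → 482
item=F: promo_price=NULL, sale_price=367 → 367
item=H: promo_price=NULL, sale_price=138 → 138
item=J: promo_price=NULL, sale_price=NULL, list_price=NULL, → literal 413 → 413
item=K: promo_price=NULL, sale_price=258 → 258
item=M: promo_price=116 → 116
item=N: promo_price=409 → 409
item=Q: promo_price=NULL, sale_price=453 → 453
item=S: promo_price=NULL, sale_price=362 → 362
item=T: promo_price=NULL, sale_price=134 → 134
item=U: promo_price=NULL, sale_price=NULL, list_price=448 → 448
item=X: promo_price=NULL, sale_price=234 → 234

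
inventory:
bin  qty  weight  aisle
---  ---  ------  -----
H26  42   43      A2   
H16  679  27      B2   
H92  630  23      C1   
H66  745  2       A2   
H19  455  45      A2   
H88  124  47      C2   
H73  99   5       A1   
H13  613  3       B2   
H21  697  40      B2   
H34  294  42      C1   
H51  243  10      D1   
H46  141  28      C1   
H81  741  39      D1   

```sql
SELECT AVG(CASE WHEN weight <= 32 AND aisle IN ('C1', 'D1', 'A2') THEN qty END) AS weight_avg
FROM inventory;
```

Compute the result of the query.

bin=H26: ✗
bin=H16: ✗
bin=H92: ✓ → 630
bin=H66: ✓ → 745
bin=H19: ✗
bin=H88: ✗
bin=H73: ✗
bin=H13: ✗
bin=H21: ✗
bin=H34: ✗
bin=H51: ✓ → 243
bin=H46: ✓ → 141
bin=H81: ✗
weight_avg = (630 + 745 + 243 + 141) / 4 = 439.75

439.75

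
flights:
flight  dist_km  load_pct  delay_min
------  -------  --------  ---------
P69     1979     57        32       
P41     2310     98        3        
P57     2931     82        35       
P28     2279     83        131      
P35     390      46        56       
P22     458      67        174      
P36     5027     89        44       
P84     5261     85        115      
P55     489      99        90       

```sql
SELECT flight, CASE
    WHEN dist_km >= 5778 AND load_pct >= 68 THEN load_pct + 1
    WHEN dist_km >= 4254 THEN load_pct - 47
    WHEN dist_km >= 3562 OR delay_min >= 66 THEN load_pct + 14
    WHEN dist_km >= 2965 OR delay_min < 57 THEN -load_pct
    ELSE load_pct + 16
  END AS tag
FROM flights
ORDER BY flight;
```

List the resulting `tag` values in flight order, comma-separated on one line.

flight=P22: dist_km >= 3562 OR delay_min >= 66 → 81
flight=P28: dist_km >= 3562 OR delay_min >= 66 → 97
flight=P35: dist_km >= 2965 OR delay_min < 57 → -46
flight=P36: dist_km >= 4254 → 42
flight=P41: dist_km >= 2965 OR delay_min < 57 → -98
flight=P55: dist_km >= 3562 OR delay_min >= 66 → 113
flight=P57: dist_km >= 2965 OR delay_min < 57 → -82
flight=P69: dist_km >= 2965 OR delay_min < 57 → -57
flight=P84: dist_km >= 4254 → 38

81, 97, -46, 42, -98, 113, -82, -57, 38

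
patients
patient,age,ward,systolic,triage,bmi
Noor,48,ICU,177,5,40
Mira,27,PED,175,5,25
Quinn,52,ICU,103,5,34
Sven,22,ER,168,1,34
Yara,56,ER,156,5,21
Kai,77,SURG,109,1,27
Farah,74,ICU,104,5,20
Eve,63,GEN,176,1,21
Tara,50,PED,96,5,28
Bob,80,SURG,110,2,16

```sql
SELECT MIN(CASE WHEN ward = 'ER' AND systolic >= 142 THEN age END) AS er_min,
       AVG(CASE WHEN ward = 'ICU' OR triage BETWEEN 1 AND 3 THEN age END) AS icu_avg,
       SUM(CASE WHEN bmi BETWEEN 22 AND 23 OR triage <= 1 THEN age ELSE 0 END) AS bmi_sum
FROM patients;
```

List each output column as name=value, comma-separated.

[er_min: ward = 'ER' AND systolic >= 142]
patient=Noor: ✗
patient=Mira: ✗
patient=Quinn: ✗
patient=Sven: ✓ → 22
patient=Yara: ✓ → 56
patient=Kai: ✗
patient=Farah: ✗
patient=Eve: ✗
patient=Tara: ✗
patient=Bob: ✗
er_min = MIN(22, 56) = 22
—
[icu_avg: ward = 'ICU' OR triage BETWEEN 1 AND 3]
patient=Noor: ✓ → 48
patient=Mira: ✗
patient=Quinn: ✓ → 52
patient=Sven: ✓ → 22
patient=Yara: ✗
patient=Kai: ✓ → 77
patient=Farah: ✓ → 74
patient=Eve: ✓ → 63
patient=Tara: ✗
patient=Bob: ✓ → 80
icu_avg = (48 + 52 + 22 + 77 + 74 + 63 + 80) / 7 = 59.4285714286
—
[bmi_sum: bmi BETWEEN 22 AND 23 OR triage <= 1]
patient=Noor: ✗
patient=Mira: ✗
patient=Quinn: ✗
patient=Sven: ✓ → 22
patient=Yara: ✗
patient=Kai: ✓ → 77
patient=Farah: ✗
patient=Eve: ✓ → 63
patient=Tara: ✗
patient=Bob: ✗
bmi_sum = 22 + 77 + 63 = 162

er_min=22, icu_avg=59.4285714286, bmi_sum=162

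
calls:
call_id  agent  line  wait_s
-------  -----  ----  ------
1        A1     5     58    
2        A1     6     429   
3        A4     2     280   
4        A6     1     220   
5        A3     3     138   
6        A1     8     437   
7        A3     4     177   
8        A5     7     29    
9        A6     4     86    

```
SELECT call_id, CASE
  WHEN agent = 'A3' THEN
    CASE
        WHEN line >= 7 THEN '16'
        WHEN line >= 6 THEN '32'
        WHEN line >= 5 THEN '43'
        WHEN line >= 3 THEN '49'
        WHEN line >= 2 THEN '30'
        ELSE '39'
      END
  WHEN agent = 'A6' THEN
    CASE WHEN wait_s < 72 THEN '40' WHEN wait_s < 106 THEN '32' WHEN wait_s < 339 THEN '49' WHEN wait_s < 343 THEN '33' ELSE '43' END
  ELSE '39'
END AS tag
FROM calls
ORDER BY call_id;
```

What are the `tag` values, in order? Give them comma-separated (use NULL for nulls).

call_id=1: agent='A1' → outer ELSE → 39
call_id=2: agent='A1' → outer ELSE → 39
call_id=3: agent='A4' → outer ELSE → 39
call_id=4: agent='A6' → inner[wait_s < 339] → 49
call_id=5: agent='A3' → inner[line >= 3] → 49
call_id=6: agent='A1' → outer ELSE → 39
call_id=7: agent='A3' → inner[line >= 3] → 49
call_id=8: agent='A5' → outer ELSE → 39
call_id=9: agent='A6' → inner[wait_s < 106] → 32

39, 39, 39, 49, 49, 39, 49, 39, 32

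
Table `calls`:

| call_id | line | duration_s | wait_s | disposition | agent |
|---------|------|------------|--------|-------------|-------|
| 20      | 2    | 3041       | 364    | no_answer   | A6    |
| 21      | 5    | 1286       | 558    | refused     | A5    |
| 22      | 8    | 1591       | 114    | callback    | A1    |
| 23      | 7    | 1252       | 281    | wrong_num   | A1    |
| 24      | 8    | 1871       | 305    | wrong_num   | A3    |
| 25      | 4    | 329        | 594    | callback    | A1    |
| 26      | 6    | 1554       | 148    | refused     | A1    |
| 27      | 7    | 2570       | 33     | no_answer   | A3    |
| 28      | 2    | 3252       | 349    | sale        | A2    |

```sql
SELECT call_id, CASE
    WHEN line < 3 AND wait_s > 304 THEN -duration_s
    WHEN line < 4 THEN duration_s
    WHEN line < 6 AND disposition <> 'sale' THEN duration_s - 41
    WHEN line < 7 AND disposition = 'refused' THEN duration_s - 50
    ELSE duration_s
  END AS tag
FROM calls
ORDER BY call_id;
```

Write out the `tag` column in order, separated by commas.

call_id=20: line < 3 AND wait_s > 304 → -3041
call_id=21: line < 6 AND disposition <> 'sale' → 1245
call_id=22: ELSE → 1591
call_id=23: ELSE → 1252
call_id=24: ELSE → 1871
call_id=25: line < 6 AND disposition <> 'sale' → 288
call_id=26: line < 7 AND disposition = 'refused' → 1504
call_id=27: ELSE → 2570
call_id=28: line < 3 AND wait_s > 304 → -3252

-3041, 1245, 1591, 1252, 1871, 288, 1504, 2570, -3252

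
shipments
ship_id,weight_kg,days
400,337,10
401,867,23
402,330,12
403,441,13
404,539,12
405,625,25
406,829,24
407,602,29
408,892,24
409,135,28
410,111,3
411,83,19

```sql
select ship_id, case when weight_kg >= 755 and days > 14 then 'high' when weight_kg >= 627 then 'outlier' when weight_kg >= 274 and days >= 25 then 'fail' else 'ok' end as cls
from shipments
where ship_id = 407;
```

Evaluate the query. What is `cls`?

fail

ship_id = 407: weight_kg=602, days=29.
weight_kg >= 755 and days > 14 → false
weight_kg >= 627 → false
weight_kg >= 274 and days >= 25 → true → fail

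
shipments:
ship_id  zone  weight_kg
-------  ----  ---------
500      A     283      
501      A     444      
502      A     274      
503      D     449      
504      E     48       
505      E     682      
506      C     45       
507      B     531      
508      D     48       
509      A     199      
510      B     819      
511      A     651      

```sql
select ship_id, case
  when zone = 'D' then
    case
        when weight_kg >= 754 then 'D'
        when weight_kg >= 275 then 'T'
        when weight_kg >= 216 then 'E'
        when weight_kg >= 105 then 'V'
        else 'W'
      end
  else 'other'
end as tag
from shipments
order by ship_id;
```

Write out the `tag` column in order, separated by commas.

other, other, other, T, other, other, other, other, W, other, other, other

ship_id=500: zone='A' → outer ELSE → other
ship_id=501: zone='A' → outer ELSE → other
ship_id=502: zone='A' → outer ELSE → other
ship_id=503: zone='D' → inner[weight_kg >= 275] → T
ship_id=504: zone='E' → outer ELSE → other
ship_id=505: zone='E' → outer ELSE → other
ship_id=506: zone='C' → outer ELSE → other
ship_id=507: zone='B' → outer ELSE → other
ship_id=508: zone='D' → inner[ELSE] → W
ship_id=509: zone='A' → outer ELSE → other
ship_id=510: zone='B' → outer ELSE → other
ship_id=511: zone='A' → outer ELSE → other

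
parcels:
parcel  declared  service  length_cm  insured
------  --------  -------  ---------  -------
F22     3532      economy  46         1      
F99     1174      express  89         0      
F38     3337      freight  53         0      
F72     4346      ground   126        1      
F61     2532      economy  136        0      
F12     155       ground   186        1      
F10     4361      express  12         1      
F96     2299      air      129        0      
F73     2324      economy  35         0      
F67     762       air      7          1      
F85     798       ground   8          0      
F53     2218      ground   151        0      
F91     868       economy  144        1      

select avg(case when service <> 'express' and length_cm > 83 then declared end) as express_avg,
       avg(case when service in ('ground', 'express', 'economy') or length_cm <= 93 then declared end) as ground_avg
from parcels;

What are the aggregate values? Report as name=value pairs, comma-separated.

[express_avg: service <> 'express' and length_cm > 83]
parcel=F22: ✗
parcel=F99: ✗
parcel=F38: ✗
parcel=F72: ✓ → 4346
parcel=F61: ✓ → 2532
parcel=F12: ✓ → 155
parcel=F10: ✗
parcel=F96: ✓ → 2299
parcel=F73: ✗
parcel=F67: ✗
parcel=F85: ✗
parcel=F53: ✓ → 2218
parcel=F91: ✓ → 868
express_avg = (4346 + 2532 + 155 + 2299 + 2218 + 868) / 6 = 2069.6666666667
—
[ground_avg: service in ('ground', 'express', 'economy') or length_cm <= 93]
parcel=F22: ✓ → 3532
parcel=F99: ✓ → 1174
parcel=F38: ✓ → 3337
parcel=F72: ✓ → 4346
parcel=F61: ✓ → 2532
parcel=F12: ✓ → 155
parcel=F10: ✓ → 4361
parcel=F96: ✗
parcel=F73: ✓ → 2324
parcel=F67: ✓ → 762
parcel=F85: ✓ → 798
parcel=F53: ✓ → 2218
parcel=F91: ✓ → 868
ground_avg = (3532 + 1174 + 3337 + 4346 + 2532 + 155 + 4361 + 2324 + 762 + 798 + 2218 + 868) / 12 = 2200.5833333333

express_avg=2069.6666666667, ground_avg=2200.5833333333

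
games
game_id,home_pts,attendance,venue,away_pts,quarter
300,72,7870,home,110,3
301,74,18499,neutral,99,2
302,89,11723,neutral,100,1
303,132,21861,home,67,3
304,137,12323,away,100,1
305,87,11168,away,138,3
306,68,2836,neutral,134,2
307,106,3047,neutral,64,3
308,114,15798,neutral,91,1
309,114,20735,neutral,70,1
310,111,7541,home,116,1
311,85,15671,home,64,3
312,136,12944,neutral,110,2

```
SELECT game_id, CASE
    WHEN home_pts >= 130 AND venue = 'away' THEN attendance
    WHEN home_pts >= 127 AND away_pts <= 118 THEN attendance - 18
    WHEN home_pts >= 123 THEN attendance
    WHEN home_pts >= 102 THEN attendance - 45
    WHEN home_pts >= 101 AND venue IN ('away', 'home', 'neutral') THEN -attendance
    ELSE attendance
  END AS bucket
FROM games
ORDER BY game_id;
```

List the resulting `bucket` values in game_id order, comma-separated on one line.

game_id=300: ELSE → 7870
game_id=301: ELSE → 18499
game_id=302: ELSE → 11723
game_id=303: home_pts >= 127 AND away_pts <= 118 → 21843
game_id=304: home_pts >= 130 AND venue = 'away' → 12323
game_id=305: ELSE → 11168
game_id=306: ELSE → 2836
game_id=307: home_pts >= 102 → 3002
game_id=308: home_pts >= 102 → 15753
game_id=309: home_pts >= 102 → 20690
game_id=310: home_pts >= 102 → 7496
game_id=311: ELSE → 15671
game_id=312: home_pts >= 127 AND away_pts <= 118 → 12926

7870, 18499, 11723, 21843, 12323, 11168, 2836, 3002, 15753, 20690, 7496, 15671, 12926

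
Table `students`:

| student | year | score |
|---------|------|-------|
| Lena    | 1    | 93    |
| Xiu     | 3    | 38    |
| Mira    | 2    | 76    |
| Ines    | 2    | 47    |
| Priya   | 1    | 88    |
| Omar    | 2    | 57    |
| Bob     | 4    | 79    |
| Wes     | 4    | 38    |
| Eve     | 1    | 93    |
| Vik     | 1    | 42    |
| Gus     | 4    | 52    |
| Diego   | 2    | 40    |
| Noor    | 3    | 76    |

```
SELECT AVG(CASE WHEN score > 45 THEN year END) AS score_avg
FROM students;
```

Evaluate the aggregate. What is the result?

2.2222222222

student=Lena: ✓ → 1
student=Xiu: ✗
student=Mira: ✓ → 2
student=Ines: ✓ → 2
student=Priya: ✓ → 1
student=Omar: ✓ → 2
student=Bob: ✓ → 4
student=Wes: ✗
student=Eve: ✓ → 1
student=Vik: ✗
student=Gus: ✓ → 4
student=Diego: ✗
student=Noor: ✓ → 3
score_avg = (1 + 2 + 2 + 1 + 2 + 4 + 1 + 4 + 3) / 9 = 2.2222222222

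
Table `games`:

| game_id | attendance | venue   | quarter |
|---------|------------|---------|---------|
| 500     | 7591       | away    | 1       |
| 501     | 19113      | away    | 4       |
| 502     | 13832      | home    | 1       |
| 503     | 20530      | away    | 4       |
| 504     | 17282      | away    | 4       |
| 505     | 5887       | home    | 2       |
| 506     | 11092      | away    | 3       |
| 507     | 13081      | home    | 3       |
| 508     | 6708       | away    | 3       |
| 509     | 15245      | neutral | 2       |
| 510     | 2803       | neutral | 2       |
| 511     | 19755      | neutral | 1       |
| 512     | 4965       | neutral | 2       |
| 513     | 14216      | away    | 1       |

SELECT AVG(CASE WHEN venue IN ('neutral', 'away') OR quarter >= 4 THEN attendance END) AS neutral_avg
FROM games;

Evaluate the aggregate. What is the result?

game_id=500: ✓ → 7591
game_id=501: ✓ → 19113
game_id=502: ✗
game_id=503: ✓ → 20530
game_id=504: ✓ → 17282
game_id=505: ✗
game_id=506: ✓ → 11092
game_id=507: ✗
game_id=508: ✓ → 6708
game_id=509: ✓ → 15245
game_id=510: ✓ → 2803
game_id=511: ✓ → 19755
game_id=512: ✓ → 4965
game_id=513: ✓ → 14216
neutral_avg = (7591 + 19113 + 20530 + 17282 + 11092 + 6708 + 15245 + 2803 + 19755 + 4965 + 14216) / 11 = 12663.6363636364

12663.6363636364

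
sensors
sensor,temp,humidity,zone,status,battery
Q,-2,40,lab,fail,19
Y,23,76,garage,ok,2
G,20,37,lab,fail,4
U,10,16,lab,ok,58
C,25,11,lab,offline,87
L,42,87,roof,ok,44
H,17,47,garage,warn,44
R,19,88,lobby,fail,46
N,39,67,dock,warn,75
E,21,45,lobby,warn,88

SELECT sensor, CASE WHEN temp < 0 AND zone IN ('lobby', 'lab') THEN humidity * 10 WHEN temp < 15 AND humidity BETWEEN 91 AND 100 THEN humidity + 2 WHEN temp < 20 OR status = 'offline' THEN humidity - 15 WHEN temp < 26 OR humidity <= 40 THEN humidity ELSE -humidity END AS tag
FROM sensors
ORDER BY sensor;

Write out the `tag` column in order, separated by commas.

sensor=C: temp < 20 OR status = 'offline' → -4
sensor=E: temp < 26 OR humidity <= 40 → 45
sensor=G: temp < 26 OR humidity <= 40 → 37
sensor=H: temp < 20 OR status = 'offline' → 32
sensor=L: ELSE → -87
sensor=N: ELSE → -67
sensor=Q: temp < 0 AND zone IN ('lobby', 'lab') → 400
sensor=R: temp < 20 OR status = 'offline' → 73
sensor=U: temp < 20 OR status = 'offline' → 1
sensor=Y: temp < 26 OR humidity <= 40 → 76

-4, 45, 37, 32, -87, -67, 400, 73, 1, 76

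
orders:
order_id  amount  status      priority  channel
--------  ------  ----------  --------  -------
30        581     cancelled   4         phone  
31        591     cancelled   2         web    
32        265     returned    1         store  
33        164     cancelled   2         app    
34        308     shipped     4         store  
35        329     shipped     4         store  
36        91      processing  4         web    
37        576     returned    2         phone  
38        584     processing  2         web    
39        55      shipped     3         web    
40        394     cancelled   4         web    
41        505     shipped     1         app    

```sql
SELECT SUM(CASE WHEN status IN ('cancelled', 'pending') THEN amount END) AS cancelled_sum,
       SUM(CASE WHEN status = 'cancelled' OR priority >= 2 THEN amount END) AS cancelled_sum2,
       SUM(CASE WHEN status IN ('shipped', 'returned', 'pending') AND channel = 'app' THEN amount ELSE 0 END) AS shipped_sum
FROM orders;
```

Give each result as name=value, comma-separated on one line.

cancelled_sum=1730, cancelled_sum2=3673, shipped_sum=505

[cancelled_sum: status IN ('cancelled', 'pending')]
order_id=30: ✓ → 581
order_id=31: ✓ → 591
order_id=32: ✗
order_id=33: ✓ → 164
order_id=34: ✗
order_id=35: ✗
order_id=36: ✗
order_id=37: ✗
order_id=38: ✗
order_id=39: ✗
order_id=40: ✓ → 394
order_id=41: ✗
cancelled_sum = 581 + 591 + 164 + 394 = 1730
—
[cancelled_sum2: status = 'cancelled' OR priority >= 2]
order_id=30: ✓ → 581
order_id=31: ✓ → 591
order_id=32: ✗
order_id=33: ✓ → 164
order_id=34: ✓ → 308
order_id=35: ✓ → 329
order_id=36: ✓ → 91
order_id=37: ✓ → 576
order_id=38: ✓ → 584
order_id=39: ✓ → 55
order_id=40: ✓ → 394
order_id=41: ✗
cancelled_sum2 = 581 + 591 + 164 + 308 + 329 + 91 + 576 + 584 + 55 + 394 = 3673
—
[shipped_sum: status IN ('shipped', 'returned', 'pending') AND channel = 'app']
order_id=30: ✗
order_id=31: ✗
order_id=32: ✗
order_id=33: ✗
order_id=34: ✗
order_id=35: ✗
order_id=36: ✗
order_id=37: ✗
order_id=38: ✗
order_id=39: ✗
order_id=40: ✗
order_id=41: ✓ → 505
shipped_sum = 505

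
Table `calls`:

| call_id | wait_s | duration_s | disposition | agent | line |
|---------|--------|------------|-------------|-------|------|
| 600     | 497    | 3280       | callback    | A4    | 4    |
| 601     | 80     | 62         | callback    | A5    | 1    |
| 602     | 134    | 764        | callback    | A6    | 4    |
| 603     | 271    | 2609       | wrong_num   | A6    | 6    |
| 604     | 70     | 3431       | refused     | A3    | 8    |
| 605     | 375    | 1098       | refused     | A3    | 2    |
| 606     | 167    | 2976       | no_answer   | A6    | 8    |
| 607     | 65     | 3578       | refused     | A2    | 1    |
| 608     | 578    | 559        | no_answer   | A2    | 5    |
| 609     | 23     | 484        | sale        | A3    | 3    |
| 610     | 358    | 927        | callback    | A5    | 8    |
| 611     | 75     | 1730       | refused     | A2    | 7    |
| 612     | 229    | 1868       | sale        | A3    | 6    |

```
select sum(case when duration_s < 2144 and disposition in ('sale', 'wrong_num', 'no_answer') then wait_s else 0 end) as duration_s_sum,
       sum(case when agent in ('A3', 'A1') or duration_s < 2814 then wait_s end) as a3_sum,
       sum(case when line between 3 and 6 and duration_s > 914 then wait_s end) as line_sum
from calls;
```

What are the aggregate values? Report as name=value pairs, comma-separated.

[duration_s_sum: duration_s < 2144 and disposition in ('sale', 'wrong_num', 'no_answer')]
call_id=600: ✗
call_id=601: ✗
call_id=602: ✗
call_id=603: ✗
call_id=604: ✗
call_id=605: ✗
call_id=606: ✗
call_id=607: ✗
call_id=608: ✓ → 578
call_id=609: ✓ → 23
call_id=610: ✗
call_id=611: ✗
call_id=612: ✓ → 229
duration_s_sum = 578 + 23 + 229 = 830
—
[a3_sum: agent in ('A3', 'A1') or duration_s < 2814]
call_id=600: ✗
call_id=601: ✓ → 80
call_id=602: ✓ → 134
call_id=603: ✓ → 271
call_id=604: ✓ → 70
call_id=605: ✓ → 375
call_id=606: ✗
call_id=607: ✗
call_id=608: ✓ → 578
call_id=609: ✓ → 23
call_id=610: ✓ → 358
call_id=611: ✓ → 75
call_id=612: ✓ → 229
a3_sum = 80 + 134 + 271 + 70 + 375 + 578 + 23 + 358 + 75 + 229 = 2193
—
[line_sum: line between 3 and 6 and duration_s > 914]
call_id=600: ✓ → 497
call_id=601: ✗
call_id=602: ✗
call_id=603: ✓ → 271
call_id=604: ✗
call_id=605: ✗
call_id=606: ✗
call_id=607: ✗
call_id=608: ✗
call_id=609: ✗
call_id=610: ✗
call_id=611: ✗
call_id=612: ✓ → 229
line_sum = 497 + 271 + 229 = 997

duration_s_sum=830, a3_sum=2193, line_sum=997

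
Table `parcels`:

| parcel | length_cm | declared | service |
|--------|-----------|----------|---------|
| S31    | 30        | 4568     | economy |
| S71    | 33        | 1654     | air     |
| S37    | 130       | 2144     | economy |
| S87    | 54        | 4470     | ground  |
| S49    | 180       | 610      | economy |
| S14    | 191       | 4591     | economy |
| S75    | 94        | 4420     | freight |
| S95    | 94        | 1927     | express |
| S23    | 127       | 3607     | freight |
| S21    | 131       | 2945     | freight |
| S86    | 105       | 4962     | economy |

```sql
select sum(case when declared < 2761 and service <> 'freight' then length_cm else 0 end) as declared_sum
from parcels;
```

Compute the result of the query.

437

parcel=S31: ✗
parcel=S71: ✓ → 33
parcel=S37: ✓ → 130
parcel=S87: ✗
parcel=S49: ✓ → 180
parcel=S14: ✗
parcel=S75: ✗
parcel=S95: ✓ → 94
parcel=S23: ✗
parcel=S21: ✗
parcel=S86: ✗
declared_sum = 33 + 130 + 180 + 94 = 437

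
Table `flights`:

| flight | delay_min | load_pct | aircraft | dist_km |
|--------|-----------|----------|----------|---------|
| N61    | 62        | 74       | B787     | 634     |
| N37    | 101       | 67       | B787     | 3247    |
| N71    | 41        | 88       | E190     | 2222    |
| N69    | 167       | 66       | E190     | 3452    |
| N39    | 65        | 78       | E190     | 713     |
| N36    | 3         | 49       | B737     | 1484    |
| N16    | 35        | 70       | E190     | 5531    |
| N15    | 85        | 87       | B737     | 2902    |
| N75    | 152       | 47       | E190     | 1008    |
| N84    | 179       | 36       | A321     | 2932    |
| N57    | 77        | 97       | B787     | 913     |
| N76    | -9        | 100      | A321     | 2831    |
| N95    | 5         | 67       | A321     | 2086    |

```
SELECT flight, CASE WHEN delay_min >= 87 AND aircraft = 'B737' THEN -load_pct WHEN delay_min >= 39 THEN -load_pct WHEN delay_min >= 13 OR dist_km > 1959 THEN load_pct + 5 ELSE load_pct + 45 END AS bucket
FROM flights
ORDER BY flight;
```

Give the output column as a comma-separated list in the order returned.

-87, 75, 94, -67, -78, -97, -74, -66, -88, -47, 105, -36, 72

flight=N15: delay_min >= 39 → -87
flight=N16: delay_min >= 13 OR dist_km > 1959 → 75
flight=N36: ELSE → 94
flight=N37: delay_min >= 39 → -67
flight=N39: delay_min >= 39 → -78
flight=N57: delay_min >= 39 → -97
flight=N61: delay_min >= 39 → -74
flight=N69: delay_min >= 39 → -66
flight=N71: delay_min >= 39 → -88
flight=N75: delay_min >= 39 → -47
flight=N76: delay_min >= 13 OR dist_km > 1959 → 105
flight=N84: delay_min >= 39 → -36
flight=N95: delay_min >= 13 OR dist_km > 1959 → 72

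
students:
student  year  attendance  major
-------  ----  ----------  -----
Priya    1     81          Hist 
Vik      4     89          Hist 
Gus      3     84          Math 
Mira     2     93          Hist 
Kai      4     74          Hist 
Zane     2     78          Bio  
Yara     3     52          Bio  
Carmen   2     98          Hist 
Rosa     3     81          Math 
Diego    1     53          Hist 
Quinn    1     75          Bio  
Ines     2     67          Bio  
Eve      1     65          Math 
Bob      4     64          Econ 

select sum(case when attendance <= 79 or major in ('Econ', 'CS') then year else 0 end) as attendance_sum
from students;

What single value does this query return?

18

student=Priya: ✗
student=Vik: ✗
student=Gus: ✗
student=Mira: ✗
student=Kai: ✓ → 4
student=Zane: ✓ → 2
student=Yara: ✓ → 3
student=Carmen: ✗
student=Rosa: ✗
student=Diego: ✓ → 1
student=Quinn: ✓ → 1
student=Ines: ✓ → 2
student=Eve: ✓ → 1
student=Bob: ✓ → 4
attendance_sum = 4 + 2 + 3 + 1 + 1 + 2 + 1 + 4 = 18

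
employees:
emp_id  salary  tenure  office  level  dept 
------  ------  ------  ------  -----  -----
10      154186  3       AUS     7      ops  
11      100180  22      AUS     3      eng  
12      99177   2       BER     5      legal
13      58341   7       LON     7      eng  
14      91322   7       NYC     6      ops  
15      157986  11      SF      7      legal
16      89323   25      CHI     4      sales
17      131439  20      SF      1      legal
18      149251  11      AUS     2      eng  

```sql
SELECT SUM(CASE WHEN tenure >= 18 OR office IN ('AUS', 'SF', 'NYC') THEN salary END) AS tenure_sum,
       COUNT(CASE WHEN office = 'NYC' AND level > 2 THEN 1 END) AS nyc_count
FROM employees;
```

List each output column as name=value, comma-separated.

[tenure_sum: tenure >= 18 OR office IN ('AUS', 'SF', 'NYC')]
emp_id=10: ✓ → 154186
emp_id=11: ✓ → 100180
emp_id=12: ✗
emp_id=13: ✗
emp_id=14: ✓ → 91322
emp_id=15: ✓ → 157986
emp_id=16: ✓ → 89323
emp_id=17: ✓ → 131439
emp_id=18: ✓ → 149251
tenure_sum = 154186 + 100180 + 91322 + 157986 + 89323 + 131439 + 149251 = 873687
—
[nyc_count: office = 'NYC' AND level > 2]
emp_id=10: ✗
emp_id=11: ✗
emp_id=12: ✗
emp_id=13: ✗
emp_id=14: ✓ → 1
emp_id=15: ✗
emp_id=16: ✗
emp_id=17: ✗
emp_id=18: ✗
nyc_count = COUNT(1) = 1

tenure_sum=873687, nyc_count=1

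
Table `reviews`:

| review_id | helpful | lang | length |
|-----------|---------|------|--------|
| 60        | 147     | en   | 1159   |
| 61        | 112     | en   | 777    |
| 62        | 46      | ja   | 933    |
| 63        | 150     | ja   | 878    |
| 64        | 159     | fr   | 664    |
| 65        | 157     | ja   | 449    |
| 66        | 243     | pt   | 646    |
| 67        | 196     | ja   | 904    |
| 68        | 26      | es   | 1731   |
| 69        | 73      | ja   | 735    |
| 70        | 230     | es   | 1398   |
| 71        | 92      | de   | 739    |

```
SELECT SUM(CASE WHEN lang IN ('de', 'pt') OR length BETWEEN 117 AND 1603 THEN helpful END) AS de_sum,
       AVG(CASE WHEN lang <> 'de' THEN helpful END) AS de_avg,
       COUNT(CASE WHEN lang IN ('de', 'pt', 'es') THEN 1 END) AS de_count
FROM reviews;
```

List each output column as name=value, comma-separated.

de_sum=1605, de_avg=139.9090909091, de_count=4

[de_sum: lang IN ('de', 'pt') OR length BETWEEN 117 AND 1603]
review_id=60: ✓ → 147
review_id=61: ✓ → 112
review_id=62: ✓ → 46
review_id=63: ✓ → 150
review_id=64: ✓ → 159
review_id=65: ✓ → 157
review_id=66: ✓ → 243
review_id=67: ✓ → 196
review_id=68: ✗
review_id=69: ✓ → 73
review_id=70: ✓ → 230
review_id=71: ✓ → 92
de_sum = 147 + 112 + 46 + 150 + 159 + 157 + 243 + 196 + 73 + 230 + 92 = 1605
—
[de_avg: lang <> 'de']
review_id=60: ✓ → 147
review_id=61: ✓ → 112
review_id=62: ✓ → 46
review_id=63: ✓ → 150
review_id=64: ✓ → 159
review_id=65: ✓ → 157
review_id=66: ✓ → 243
review_id=67: ✓ → 196
review_id=68: ✓ → 26
review_id=69: ✓ → 73
review_id=70: ✓ → 230
review_id=71: ✗
de_avg = (147 + 112 + 46 + 150 + 159 + 157 + 243 + 196 + 26 + 73 + 230) / 11 = 139.9090909091
—
[de_count: lang IN ('de', 'pt', 'es')]
review_id=60: ✗
review_id=61: ✗
review_id=62: ✗
review_id=63: ✗
review_id=64: ✗
review_id=65: ✗
review_id=66: ✓ → 1
review_id=67: ✗
review_id=68: ✓ → 1
review_id=69: ✗
review_id=70: ✓ → 1
review_id=71: ✓ → 1
de_count = COUNT(1, 1, 1, 1) = 4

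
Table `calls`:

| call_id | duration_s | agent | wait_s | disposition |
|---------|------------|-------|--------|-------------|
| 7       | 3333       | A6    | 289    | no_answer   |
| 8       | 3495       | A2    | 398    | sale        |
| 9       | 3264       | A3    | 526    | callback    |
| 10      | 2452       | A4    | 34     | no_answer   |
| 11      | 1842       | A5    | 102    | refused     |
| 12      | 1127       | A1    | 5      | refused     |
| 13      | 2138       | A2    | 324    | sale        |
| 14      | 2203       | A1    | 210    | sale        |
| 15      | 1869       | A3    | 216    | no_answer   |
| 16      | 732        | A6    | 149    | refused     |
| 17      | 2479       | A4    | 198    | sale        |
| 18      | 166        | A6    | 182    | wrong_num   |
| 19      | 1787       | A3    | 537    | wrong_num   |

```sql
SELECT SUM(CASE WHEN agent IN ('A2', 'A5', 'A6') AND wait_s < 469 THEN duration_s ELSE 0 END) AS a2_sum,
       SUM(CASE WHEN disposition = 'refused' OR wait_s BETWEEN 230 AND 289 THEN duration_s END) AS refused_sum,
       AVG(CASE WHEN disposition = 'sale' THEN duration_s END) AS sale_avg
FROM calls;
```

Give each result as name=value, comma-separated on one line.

[a2_sum: agent IN ('A2', 'A5', 'A6') AND wait_s < 469]
call_id=7: ✓ → 3333
call_id=8: ✓ → 3495
call_id=9: ✗
call_id=10: ✗
call_id=11: ✓ → 1842
call_id=12: ✗
call_id=13: ✓ → 2138
call_id=14: ✗
call_id=15: ✗
call_id=16: ✓ → 732
call_id=17: ✗
call_id=18: ✓ → 166
call_id=19: ✗
a2_sum = 3333 + 3495 + 1842 + 2138 + 732 + 166 = 11706
—
[refused_sum: disposition = 'refused' OR wait_s BETWEEN 230 AND 289]
call_id=7: ✓ → 3333
call_id=8: ✗
call_id=9: ✗
call_id=10: ✗
call_id=11: ✓ → 1842
call_id=12: ✓ → 1127
call_id=13: ✗
call_id=14: ✗
call_id=15: ✗
call_id=16: ✓ → 732
call_id=17: ✗
call_id=18: ✗
call_id=19: ✗
refused_sum = 3333 + 1842 + 1127 + 732 = 7034
—
[sale_avg: disposition = 'sale']
call_id=7: ✗
call_id=8: ✓ → 3495
call_id=9: ✗
call_id=10: ✗
call_id=11: ✗
call_id=12: ✗
call_id=13: ✓ → 2138
call_id=14: ✓ → 2203
call_id=15: ✗
call_id=16: ✗
call_id=17: ✓ → 2479
call_id=18: ✗
call_id=19: ✗
sale_avg = (3495 + 2138 + 2203 + 2479) / 4 = 2578.75

a2_sum=11706, refused_sum=7034, sale_avg=2578.75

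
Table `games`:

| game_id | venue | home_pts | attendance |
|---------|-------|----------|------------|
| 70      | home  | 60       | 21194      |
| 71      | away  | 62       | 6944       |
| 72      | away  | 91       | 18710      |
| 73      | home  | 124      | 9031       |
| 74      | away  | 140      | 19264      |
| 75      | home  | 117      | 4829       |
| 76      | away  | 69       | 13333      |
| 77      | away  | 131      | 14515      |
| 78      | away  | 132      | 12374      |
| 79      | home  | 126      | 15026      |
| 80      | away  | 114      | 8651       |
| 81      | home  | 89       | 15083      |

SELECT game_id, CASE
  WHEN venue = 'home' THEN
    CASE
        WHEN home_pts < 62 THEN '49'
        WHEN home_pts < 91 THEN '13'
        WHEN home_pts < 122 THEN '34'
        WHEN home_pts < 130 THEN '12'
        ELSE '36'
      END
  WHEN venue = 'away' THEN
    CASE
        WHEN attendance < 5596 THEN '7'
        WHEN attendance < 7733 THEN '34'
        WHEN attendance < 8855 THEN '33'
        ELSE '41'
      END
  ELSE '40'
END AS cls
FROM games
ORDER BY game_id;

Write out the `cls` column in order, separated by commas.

49, 34, 41, 12, 41, 34, 41, 41, 41, 12, 33, 13

game_id=70: venue='home' → inner[home_pts < 62] → 49
game_id=71: venue='away' → inner[attendance < 7733] → 34
game_id=72: venue='away' → inner[ELSE] → 41
game_id=73: venue='home' → inner[home_pts < 130] → 12
game_id=74: venue='away' → inner[ELSE] → 41
game_id=75: venue='home' → inner[home_pts < 122] → 34
game_id=76: venue='away' → inner[ELSE] → 41
game_id=77: venue='away' → inner[ELSE] → 41
game_id=78: venue='away' → inner[ELSE] → 41
game_id=79: venue='home' → inner[home_pts < 130] → 12
game_id=80: venue='away' → inner[attendance < 8855] → 33
game_id=81: venue='home' → inner[home_pts < 91] → 13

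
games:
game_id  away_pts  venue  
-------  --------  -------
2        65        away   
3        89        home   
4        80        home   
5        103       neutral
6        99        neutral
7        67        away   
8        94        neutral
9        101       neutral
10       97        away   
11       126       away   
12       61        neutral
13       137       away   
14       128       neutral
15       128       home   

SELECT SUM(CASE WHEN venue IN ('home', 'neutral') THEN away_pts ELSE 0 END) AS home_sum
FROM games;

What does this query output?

game_id=2: ✗
game_id=3: ✓ → 89
game_id=4: ✓ → 80
game_id=5: ✓ → 103
game_id=6: ✓ → 99
game_id=7: ✗
game_id=8: ✓ → 94
game_id=9: ✓ → 101
game_id=10: ✗
game_id=11: ✗
game_id=12: ✓ → 61
game_id=13: ✗
game_id=14: ✓ → 128
game_id=15: ✓ → 128
home_sum = 89 + 80 + 103 + 99 + 94 + 101 + 61 + 128 + 128 = 883

883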